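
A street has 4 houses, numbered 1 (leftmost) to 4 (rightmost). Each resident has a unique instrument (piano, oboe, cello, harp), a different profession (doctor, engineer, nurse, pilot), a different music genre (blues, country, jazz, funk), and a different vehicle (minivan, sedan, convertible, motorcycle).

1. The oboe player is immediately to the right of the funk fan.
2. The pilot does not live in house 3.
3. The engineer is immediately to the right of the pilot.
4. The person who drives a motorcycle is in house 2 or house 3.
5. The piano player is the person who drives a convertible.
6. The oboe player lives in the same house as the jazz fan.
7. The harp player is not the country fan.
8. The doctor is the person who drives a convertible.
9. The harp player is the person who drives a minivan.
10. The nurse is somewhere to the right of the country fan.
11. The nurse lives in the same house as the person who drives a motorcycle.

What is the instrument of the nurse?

oboe

House 4's profession must be doctor (nothing else left).
By clue 8, the person who drives a convertible is in house 4.
That leaves pilot as the profession for house 1.
The engineer is in house 2 (clue 3).
Clue 5 places the piano player in house 4.
House 3's profession must be nurse (nothing else left).
Clue 11: the person who drives a motorcycle is in house 3.
That leaves blues as the music genre for house 4.
House 3's music genre must be jazz (nothing else left).
From clue 6, the oboe player must be in house 3.
From clue 1, the funk fan must be in house 2.
The only music genre still possible for house 1 is country.
Clue 7 places the harp player in house 2.
From clue 9, the person who drives a minivan must be in house 2.
So house 1 gets cello for instrument.
The only vehicle still possible for house 1 is sedan.
So: house 1 = cello/pilot/country/sedan, house 2 = harp/engineer/funk/minivan, house 3 = oboe/nurse/jazz/motorcycle, house 4 = piano/doctor/blues/convertible.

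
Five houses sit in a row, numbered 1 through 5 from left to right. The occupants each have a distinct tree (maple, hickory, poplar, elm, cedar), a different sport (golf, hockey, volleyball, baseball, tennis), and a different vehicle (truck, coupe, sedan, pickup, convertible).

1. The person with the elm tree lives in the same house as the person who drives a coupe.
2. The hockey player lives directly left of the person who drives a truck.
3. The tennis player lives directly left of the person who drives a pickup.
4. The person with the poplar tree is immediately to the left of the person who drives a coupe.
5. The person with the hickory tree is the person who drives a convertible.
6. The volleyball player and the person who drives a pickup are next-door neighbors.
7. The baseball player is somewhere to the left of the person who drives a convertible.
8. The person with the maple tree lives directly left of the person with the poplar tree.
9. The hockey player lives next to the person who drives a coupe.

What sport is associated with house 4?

hockey

House 1 vehicle: only sedan fits.
The person with the elm tree is narrowed to house 3 or 4 or 5; consider each.
Placing it in house 4 and house 5 leads to a contradiction, so it's in house 3.
From clue 1, the person who drives a coupe must be in house 3.
Clue 4: the person with the poplar tree is in house 2.
Clue 8: the person with the maple tree is in house 1.
Clue 2 places the hockey player in house 4.
From clue 2, the person who drives a truck must be in house 5.
The only vehicle still possible for house 2 is pickup.
That leaves convertible as the vehicle for house 4.
By clue 3, the tennis player is in house 1.
Clue 5: the person with the hickory tree is in house 4.
That leaves cedar as the tree for house 5.
The only sport still possible for house 5 is golf.
House 2 sport: only baseball fits.
The only sport still possible for house 3 is volleyball.
So: house 1 = maple/tennis/sedan, house 2 = poplar/baseball/pickup, house 3 = elm/volleyball/coupe, house 4 = hickory/hockey/convertible, house 5 = cedar/golf/truck.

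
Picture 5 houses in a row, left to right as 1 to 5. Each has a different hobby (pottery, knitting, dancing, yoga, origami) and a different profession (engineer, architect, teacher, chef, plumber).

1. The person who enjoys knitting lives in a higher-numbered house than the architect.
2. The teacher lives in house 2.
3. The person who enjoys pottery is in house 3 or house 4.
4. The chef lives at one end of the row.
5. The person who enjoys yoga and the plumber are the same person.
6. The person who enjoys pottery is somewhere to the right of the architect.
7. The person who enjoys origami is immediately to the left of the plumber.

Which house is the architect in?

1

By clue 2, the teacher is in house 2.
That leaves dancing as the hobby for house 1.
The person who enjoys pottery is narrowed to house 3 or 4; consider each.
Placing it in house 3 leads to a contradiction, so it's in house 4.
The person who enjoys origami is in house 2 (clue 7).
From clue 7, the plumber must be in house 3.
House 4 profession: only engineer fits.
That leaves chef as the profession for house 5.
The person who enjoys yoga is in house 3 (clue 5).
House 5 hobby: only knitting fits.
The only profession still possible for house 1 is architect.
So: house 1 = dancing/architect, house 2 = origami/teacher, house 3 = yoga/plumber, house 4 = pottery/engineer, house 5 = knitting/chef.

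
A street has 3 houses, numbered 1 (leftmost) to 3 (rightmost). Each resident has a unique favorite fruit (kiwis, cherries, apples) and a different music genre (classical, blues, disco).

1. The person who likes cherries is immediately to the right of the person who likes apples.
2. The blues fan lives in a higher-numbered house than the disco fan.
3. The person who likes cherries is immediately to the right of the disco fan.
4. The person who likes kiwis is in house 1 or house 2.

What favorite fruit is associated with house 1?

kiwis

So house 3 gets cherries for favorite fruit.
The person who likes apples is in house 2 (clue 1).
From clue 3, the disco fan must be in house 2.
The only favorite fruit still possible for house 1 is kiwis.
That leaves classical as the music genre for house 1.
House 3's music genre must be blues (nothing else left).
So: house 1 = kiwis/classical, house 2 = apples/disco, house 3 = cherries/blues.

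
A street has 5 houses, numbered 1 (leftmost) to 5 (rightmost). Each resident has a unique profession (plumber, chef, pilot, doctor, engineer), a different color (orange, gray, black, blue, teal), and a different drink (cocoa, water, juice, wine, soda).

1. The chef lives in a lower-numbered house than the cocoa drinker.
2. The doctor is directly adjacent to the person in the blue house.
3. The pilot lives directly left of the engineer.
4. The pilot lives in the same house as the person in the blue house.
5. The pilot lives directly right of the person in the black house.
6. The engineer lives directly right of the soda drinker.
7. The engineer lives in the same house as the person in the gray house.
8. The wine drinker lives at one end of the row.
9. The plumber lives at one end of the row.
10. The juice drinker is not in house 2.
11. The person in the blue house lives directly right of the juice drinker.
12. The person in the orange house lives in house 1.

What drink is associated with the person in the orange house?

wine

The person in the orange house is in house 1 (clue 12).
Clue 5 places the pilot in house 4.
The person in the black house is in house 3 (clue 5).
That leaves chef as the profession for house 2.
From clue 3, the engineer must be in house 5.
The person in the blue house is in house 4 (clue 4).
From clue 6, the soda drinker must be in house 4.
By clue 7, the person in the gray house is in house 5.
From clue 11, the juice drinker must be in house 3.
That leaves doctor as the profession for house 3.
The only color still possible for house 2 is teal.
The only drink still possible for house 2 is water.
That leaves plumber as the profession for house 1.
House 1 drink: only wine fits.
House 5 drink: only cocoa fits.
So: house 1 = plumber/orange/wine, house 2 = chef/teal/water, house 3 = doctor/black/juice, house 4 = pilot/blue/soda, house 5 = engineer/gray/cocoa.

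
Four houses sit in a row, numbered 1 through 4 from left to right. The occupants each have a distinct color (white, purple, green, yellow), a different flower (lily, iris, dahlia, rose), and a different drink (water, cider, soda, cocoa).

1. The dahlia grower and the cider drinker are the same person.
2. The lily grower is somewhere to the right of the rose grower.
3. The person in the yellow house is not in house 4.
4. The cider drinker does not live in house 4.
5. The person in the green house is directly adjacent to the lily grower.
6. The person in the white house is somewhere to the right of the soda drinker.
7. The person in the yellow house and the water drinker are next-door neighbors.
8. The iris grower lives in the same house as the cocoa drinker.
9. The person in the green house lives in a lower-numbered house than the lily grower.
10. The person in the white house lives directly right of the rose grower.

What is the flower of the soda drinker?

The person in the green house is narrowed to house 1 or 2 or 3; consider each.
Placing it in house 2 and house 3 leads to a contradiction, so it's in house 1.
Clue 5 places the lily grower in house 2.
House 4 flower: only iris fits.
The rose grower is in house 1 (clue 2).
By clue 8, the cocoa drinker is in house 4.
From clue 10, the person in the white house must be in house 2.
House 3's color must be yellow (nothing else left).
That leaves purple as the color for house 4.
The only flower still possible for house 3 is dahlia.
Clue 1: the cider drinker is in house 3.
Clue 6: the soda drinker is in house 1.
Clue 7: the water drinker is in house 2.
So: house 1 = green/rose/soda, house 2 = white/lily/water, house 3 = yellow/dahlia/cider, house 4 = purple/iris/cocoa.

rose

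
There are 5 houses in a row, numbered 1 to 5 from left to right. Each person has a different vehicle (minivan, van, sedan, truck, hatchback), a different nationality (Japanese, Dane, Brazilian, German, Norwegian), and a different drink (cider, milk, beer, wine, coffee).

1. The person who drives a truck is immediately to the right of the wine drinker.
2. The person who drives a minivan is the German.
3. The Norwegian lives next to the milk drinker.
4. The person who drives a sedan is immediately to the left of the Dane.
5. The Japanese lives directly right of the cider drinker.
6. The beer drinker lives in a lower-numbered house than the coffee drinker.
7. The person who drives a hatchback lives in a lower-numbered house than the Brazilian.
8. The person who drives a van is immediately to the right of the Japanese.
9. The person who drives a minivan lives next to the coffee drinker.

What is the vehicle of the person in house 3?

The person who drives a van is narrowed to house 3 or 4 or 5; consider each.
Placing it in house 4 and house 5 leads to a contradiction, so it's in house 3.
The Japanese is in house 2 (clue 8).
Clue 5 places the cider drinker in house 1.
House 1 vehicle: only hatchback fits.
House 2 vehicle: only sedan fits.
Clue 4 places the Dane in house 3.
House 1 nationality: only Norwegian fits.
Clue 3 places the milk drinker in house 2.
House 5 drink: only coffee fits.
The person who drives a minivan is in house 4 (clue 9).
That leaves truck as the vehicle for house 5.
Clue 1 places the wine drinker in house 4.
From clue 2, the German must be in house 4.
So house 5 gets Brazilian for nationality.
The only drink still possible for house 3 is beer.
So: house 1 = hatchback/Norwegian/cider, house 2 = sedan/Japanese/milk, house 3 = van/Dane/beer, house 4 = minivan/German/wine, house 5 = truck/Brazilian/coffee.

van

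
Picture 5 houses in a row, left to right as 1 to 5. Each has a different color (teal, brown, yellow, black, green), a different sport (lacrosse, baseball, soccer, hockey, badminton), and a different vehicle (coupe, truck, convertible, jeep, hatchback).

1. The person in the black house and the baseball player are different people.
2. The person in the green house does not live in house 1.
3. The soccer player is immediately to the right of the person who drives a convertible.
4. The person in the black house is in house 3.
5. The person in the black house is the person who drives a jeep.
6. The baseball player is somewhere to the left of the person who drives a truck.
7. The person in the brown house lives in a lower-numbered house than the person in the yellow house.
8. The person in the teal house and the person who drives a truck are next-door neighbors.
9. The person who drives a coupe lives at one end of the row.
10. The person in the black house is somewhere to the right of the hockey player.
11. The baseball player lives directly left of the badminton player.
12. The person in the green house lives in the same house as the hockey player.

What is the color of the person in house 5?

The person in the black house is in house 3 (clue 4).
From clue 5, the person who drives a jeep must be in house 3.
The person in the green house is in house 2 (clue 12).
From clue 12, the hockey player must be in house 2.
The baseball player is in house 4 (clue 11).
By clue 11, the badminton player is in house 5.
House 1 sport: only lacrosse fits.
House 3's sport must be soccer (nothing else left).
Clue 3 places the person who drives a convertible in house 2.
Clue 6: the person who drives a truck is in house 5.
Clue 8: the person in the teal house is in house 4.
House 1 color: only brown fits.
That leaves yellow as the color for house 5.
The only vehicle still possible for house 4 is hatchback.
House 1 vehicle: only coupe fits.
So: house 1 = brown/lacrosse/coupe, house 2 = green/hockey/convertible, house 3 = black/soccer/jeep, house 4 = teal/baseball/hatchback, house 5 = yellow/badminton/truck.

yellow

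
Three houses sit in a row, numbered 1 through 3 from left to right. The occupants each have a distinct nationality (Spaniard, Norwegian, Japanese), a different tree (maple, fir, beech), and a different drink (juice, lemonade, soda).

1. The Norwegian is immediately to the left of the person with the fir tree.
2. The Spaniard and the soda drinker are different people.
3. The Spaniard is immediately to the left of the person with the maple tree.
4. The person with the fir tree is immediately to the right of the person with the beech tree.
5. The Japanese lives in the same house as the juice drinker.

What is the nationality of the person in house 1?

House 3 nationality: only Japanese fits.
That leaves beech as the tree for house 1.
The person with the fir tree is in house 2 (clue 4).
Clue 5 places the juice drinker in house 3.
That leaves maple as the tree for house 3.
From clue 1, the Norwegian must be in house 1.
By clue 3, the Spaniard is in house 2.
Clue 2: the soda drinker is in house 1.
House 2's drink must be lemonade (nothing else left).
So: house 1 = Norwegian/beech/soda, house 2 = Spaniard/fir/lemonade, house 3 = Japanese/maple/juice.

Norwegian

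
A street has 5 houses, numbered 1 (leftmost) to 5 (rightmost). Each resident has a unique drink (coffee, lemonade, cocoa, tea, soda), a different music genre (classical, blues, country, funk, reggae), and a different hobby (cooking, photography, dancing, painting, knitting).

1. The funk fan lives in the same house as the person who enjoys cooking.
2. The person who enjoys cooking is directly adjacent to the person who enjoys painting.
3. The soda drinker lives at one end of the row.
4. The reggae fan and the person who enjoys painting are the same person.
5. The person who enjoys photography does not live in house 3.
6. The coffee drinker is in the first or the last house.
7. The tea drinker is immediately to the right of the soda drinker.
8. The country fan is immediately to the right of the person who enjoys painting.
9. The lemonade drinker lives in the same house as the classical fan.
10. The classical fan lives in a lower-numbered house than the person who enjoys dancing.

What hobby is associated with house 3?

By clue 7, the tea drinker is in house 2.
By clue 7, the soda drinker is in house 1.
The only drink still possible for house 5 is coffee.
The cocoa drinker is narrowed to house 3 or 4; consider each.
Placing it in house 4 leads to a contradiction, so it's in house 3.
That leaves lemonade as the drink for house 4.
The classical fan is in house 4 (clue 9).
Clue 10 places the person who enjoys dancing in house 5.
So house 5 gets blues for music genre.
The country fan is narrowed to house 2 or 3; consider each.
Placing it in house 2 leads to a contradiction, so it's in house 3.
Clue 8: the person who enjoys painting is in house 2.
By clue 1, the funk fan is in house 1.
Clue 1 places the person who enjoys cooking in house 1.
From clue 4, the reggae fan must be in house 2.
House 3's hobby must be knitting (nothing else left).
That leaves photography as the hobby for house 4.
So: house 1 = soda/funk/cooking, house 2 = tea/reggae/painting, house 3 = cocoa/country/knitting, house 4 = lemonade/classical/photography, house 5 = coffee/blues/dancing.

knitting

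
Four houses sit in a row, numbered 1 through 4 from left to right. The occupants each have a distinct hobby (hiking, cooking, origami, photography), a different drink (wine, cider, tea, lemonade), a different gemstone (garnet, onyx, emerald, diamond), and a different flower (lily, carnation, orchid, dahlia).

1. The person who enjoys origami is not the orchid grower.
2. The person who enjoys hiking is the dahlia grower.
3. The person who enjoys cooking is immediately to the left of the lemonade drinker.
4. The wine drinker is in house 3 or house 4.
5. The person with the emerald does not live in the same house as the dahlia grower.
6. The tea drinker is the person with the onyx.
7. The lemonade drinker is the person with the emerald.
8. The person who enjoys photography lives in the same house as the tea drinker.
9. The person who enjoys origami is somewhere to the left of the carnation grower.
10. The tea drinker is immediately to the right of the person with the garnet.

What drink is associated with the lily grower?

lemonade

That leaves cider as the drink for house 1.
The wine drinker is narrowed to house 3 or 4; consider each.
Placing it in house 4 leads to a contradiction, so it's in house 3.
The person who enjoys cooking is narrowed to house 1 or 3; consider each.
Placing it in house 3 leads to a contradiction, so it's in house 1.
Clue 3 places the lemonade drinker in house 2.
Clue 7: the person with the emerald is in house 2.
House 4's drink must be tea (nothing else left).
By clue 8, the person who enjoys photography is in house 4.
Clue 10 places the person with the garnet in house 3.
So house 1 gets diamond for gemstone.
That leaves onyx as the gemstone for house 4.
Clue 2: the person who enjoys hiking is in house 3.
Clue 2: the dahlia grower is in house 3.
So house 2 gets origami for hobby.
So house 1 gets orchid for flower.
House 2's flower must be lily (nothing else left).
The only flower still possible for house 4 is carnation.
So: house 1 = cooking/cider/diamond/orchid, house 2 = origami/lemonade/emerald/lily, house 3 = hiking/wine/garnet/dahlia, house 4 = photography/tea/onyx/carnation.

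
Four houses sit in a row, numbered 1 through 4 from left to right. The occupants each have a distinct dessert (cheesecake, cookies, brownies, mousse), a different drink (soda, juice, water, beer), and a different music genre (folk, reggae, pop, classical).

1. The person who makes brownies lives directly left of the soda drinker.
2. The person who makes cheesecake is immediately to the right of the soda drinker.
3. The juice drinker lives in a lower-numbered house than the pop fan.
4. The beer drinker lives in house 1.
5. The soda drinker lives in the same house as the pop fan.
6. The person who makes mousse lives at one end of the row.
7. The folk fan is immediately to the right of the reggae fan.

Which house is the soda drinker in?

3

The beer drinker is in house 1 (clue 4).
House 4's drink must be water (nothing else left).
By clue 3, the juice drinker is in house 2.
From clue 3, the pop fan must be in house 3.
The soda drinker is in house 3 (clue 5).
Clue 1: the person who makes brownies is in house 2.
By clue 2, the person who makes cheesecake is in house 4.
From clue 7, the folk fan must be in house 2.
By clue 7, the reggae fan is in house 1.
That leaves mousse as the dessert for house 1.
So house 3 gets cookies for dessert.
House 4's music genre must be classical (nothing else left).
So: house 1 = mousse/beer/reggae, house 2 = brownies/juice/folk, house 3 = cookies/soda/pop, house 4 = cheesecake/water/classical.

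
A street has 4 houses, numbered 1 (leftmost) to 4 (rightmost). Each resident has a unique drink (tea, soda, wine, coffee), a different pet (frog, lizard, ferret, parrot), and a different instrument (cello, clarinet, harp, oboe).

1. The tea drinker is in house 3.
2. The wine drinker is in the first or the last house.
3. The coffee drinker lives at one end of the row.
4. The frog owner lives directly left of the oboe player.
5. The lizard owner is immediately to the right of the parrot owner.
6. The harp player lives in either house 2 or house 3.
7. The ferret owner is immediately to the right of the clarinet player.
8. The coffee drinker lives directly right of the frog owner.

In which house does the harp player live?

2

From clue 1, the tea drinker must be in house 3.
Clue 8: the coffee drinker is in house 4.
Clue 8: the frog owner is in house 3.
That leaves soda as the drink for house 2.
The only pet still possible for house 1 is parrot.
By clue 4, the oboe player is in house 4.
From clue 5, the lizard owner must be in house 2.
That leaves wine as the drink for house 1.
House 4's pet must be ferret (nothing else left).
By clue 7, the clarinet player is in house 3.
The only instrument still possible for house 1 is cello.
House 2's instrument must be harp (nothing else left).
So: house 1 = wine/parrot/cello, house 2 = soda/lizard/harp, house 3 = tea/frog/clarinet, house 4 = coffee/ferret/oboe.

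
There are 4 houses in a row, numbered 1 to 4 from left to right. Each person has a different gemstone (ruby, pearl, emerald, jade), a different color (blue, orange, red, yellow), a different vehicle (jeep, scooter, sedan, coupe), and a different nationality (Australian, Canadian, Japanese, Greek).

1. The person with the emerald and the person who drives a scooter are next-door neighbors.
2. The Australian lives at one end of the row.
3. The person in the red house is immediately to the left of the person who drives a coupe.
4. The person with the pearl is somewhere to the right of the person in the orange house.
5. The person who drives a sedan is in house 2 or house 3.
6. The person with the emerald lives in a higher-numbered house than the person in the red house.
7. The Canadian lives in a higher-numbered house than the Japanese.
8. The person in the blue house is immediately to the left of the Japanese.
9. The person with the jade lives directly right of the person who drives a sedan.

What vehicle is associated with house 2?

sedan

So house 1 gets ruby for gemstone.
That leaves yellow as the color for house 4.
The person with the jade is narrowed to house 3 or 4; consider each.
Placing it in house 4 leads to a contradiction, so it's in house 3.
Clue 9 places the person who drives a sedan in house 2.
From clue 6, the person with the emerald must be in house 4.
That leaves pearl as the gemstone for house 2.
Clue 1 places the person who drives a scooter in house 3.
Clue 4 places the person in the orange house in house 1.
That leaves red as the color for house 3.
House 1's vehicle must be jeep (nothing else left).
The only vehicle still possible for house 4 is coupe.
By clue 8, the Japanese is in house 3.
That leaves blue as the color for house 2.
House 2's nationality must be Greek (nothing else left).
House 1's nationality must be Australian (nothing else left).
So house 4 gets Canadian for nationality.
So: house 1 = ruby/orange/jeep/Australian, house 2 = pearl/blue/sedan/Greek, house 3 = jade/red/scooter/Japanese, house 4 = emerald/yellow/coupe/Canadian.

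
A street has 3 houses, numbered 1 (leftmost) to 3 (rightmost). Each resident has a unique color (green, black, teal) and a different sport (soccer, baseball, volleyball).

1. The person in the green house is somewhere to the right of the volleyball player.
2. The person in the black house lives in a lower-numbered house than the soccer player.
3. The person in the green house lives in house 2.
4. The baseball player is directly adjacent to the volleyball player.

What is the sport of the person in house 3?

soccer

Clue 3: the person in the green house is in house 2.
House 1 color: only black fits.
The only color still possible for house 3 is teal.
By clue 1, the volleyball player is in house 1.
By clue 4, the baseball player is in house 2.
The only sport still possible for house 3 is soccer.
So: house 1 = black/volleyball, house 2 = green/baseball, house 3 = teal/soccer.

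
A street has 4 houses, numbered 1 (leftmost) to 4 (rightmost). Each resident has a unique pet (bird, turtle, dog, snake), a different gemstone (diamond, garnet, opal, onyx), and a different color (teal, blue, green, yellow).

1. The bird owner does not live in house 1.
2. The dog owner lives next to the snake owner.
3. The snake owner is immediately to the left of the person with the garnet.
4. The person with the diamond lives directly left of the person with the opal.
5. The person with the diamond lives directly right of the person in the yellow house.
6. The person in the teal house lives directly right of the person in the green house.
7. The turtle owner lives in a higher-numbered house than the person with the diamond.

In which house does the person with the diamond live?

3

So house 1 gets onyx for gemstone.
The turtle owner is narrowed to house 3 or 4; consider each.
Placing it in house 3 leads to a contradiction, so it's in house 4.
The bird owner is narrowed to house 2 or 3; consider each.
Placing it in house 2 leads to a contradiction, so it's in house 3.
So house 4 gets opal for gemstone.
The person with the diamond is in house 3 (clue 4).
The person in the yellow house is in house 2 (clue 5).
The only gemstone still possible for house 2 is garnet.
From clue 3, the snake owner must be in house 1.
By clue 6, the person in the teal house is in house 4.
From clue 6, the person in the green house must be in house 3.
House 2's pet must be dog (nothing else left).
House 1 color: only blue fits.
So: house 1 = snake/onyx/blue, house 2 = dog/garnet/yellow, house 3 = bird/diamond/green, house 4 = turtle/opal/teal.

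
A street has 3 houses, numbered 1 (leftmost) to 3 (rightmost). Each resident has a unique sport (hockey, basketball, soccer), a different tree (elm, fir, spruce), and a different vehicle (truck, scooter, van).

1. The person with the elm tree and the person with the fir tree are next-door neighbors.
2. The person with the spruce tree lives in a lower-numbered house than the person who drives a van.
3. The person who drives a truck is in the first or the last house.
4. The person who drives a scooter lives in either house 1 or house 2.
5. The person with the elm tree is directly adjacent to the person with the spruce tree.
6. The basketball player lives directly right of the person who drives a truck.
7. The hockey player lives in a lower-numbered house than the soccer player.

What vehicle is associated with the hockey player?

truck

By clue 6, the basketball player is in house 2.
By clue 6, the person who drives a truck is in house 1.
That leaves hockey as the sport for house 1.
House 3 sport: only soccer fits.
The only vehicle still possible for house 2 is scooter.
That leaves van as the vehicle for house 3.
The person with the spruce tree is narrowed to house 1 or 2; consider each.
Placing it in house 2 leads to a contradiction, so it's in house 1.
Clue 5: the person with the elm tree is in house 2.
House 3 tree: only fir fits.
So: house 1 = hockey/spruce/truck, house 2 = basketball/elm/scooter, house 3 = soccer/fir/van.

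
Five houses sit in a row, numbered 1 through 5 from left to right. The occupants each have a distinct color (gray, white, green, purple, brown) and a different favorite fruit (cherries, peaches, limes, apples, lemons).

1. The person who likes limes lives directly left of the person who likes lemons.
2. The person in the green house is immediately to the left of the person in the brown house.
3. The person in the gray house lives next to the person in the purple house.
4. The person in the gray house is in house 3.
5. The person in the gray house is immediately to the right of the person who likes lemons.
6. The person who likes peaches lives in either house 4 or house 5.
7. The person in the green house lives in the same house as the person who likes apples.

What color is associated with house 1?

white

Clue 4 places the person in the gray house in house 3.
The person who likes lemons is in house 2 (clue 5).
Clue 1 places the person who likes limes in house 1.
So house 3 gets cherries for favorite fruit.
The only favorite fruit still possible for house 4 is apples.
That leaves peaches as the favorite fruit for house 5.
Clue 7: the person in the green house is in house 4.
That leaves white as the color for house 1.
House 2 color: only purple fits.
House 5's color must be brown (nothing else left).
So: house 1 = white/limes, house 2 = purple/lemons, house 3 = gray/cherries, house 4 = green/apples, house 5 = brown/peaches.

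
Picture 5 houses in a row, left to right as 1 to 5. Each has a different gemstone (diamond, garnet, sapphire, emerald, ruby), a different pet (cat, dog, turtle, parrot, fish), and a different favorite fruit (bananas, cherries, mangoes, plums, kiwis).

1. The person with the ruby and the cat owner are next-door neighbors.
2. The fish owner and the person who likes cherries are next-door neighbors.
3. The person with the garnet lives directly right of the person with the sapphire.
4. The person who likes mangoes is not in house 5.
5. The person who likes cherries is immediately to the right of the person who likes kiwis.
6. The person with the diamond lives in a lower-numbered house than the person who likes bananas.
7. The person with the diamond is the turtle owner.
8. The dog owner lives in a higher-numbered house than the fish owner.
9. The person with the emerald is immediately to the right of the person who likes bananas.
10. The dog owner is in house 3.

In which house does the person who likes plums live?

Clue 10: the dog owner is in house 3.
The only favorite fruit still possible for house 5 is plums.
The person with the diamond is narrowed to house 1 or 2; consider each.
Placing it in house 2 leads to a contradiction, so it's in house 1.
By clue 7, the turtle owner is in house 1.
House 2 pet: only fish fits.
From clue 2, the person who likes cherries must be in house 3.
By clue 5, the person who likes kiwis is in house 2.
House 2 gemstone: only sapphire fits.
House 1 favorite fruit: only mangoes fits.
The only favorite fruit still possible for house 4 is bananas.
The person with the garnet is in house 3 (clue 3).
By clue 9, the person with the emerald is in house 5.
House 4 gemstone: only ruby fits.
From clue 1, the cat owner must be in house 5.
So house 4 gets parrot for pet.
So: house 1 = diamond/turtle/mangoes, house 2 = sapphire/fish/kiwis, house 3 = garnet/dog/cherries, house 4 = ruby/parrot/bananas, house 5 = emerald/cat/plums.

5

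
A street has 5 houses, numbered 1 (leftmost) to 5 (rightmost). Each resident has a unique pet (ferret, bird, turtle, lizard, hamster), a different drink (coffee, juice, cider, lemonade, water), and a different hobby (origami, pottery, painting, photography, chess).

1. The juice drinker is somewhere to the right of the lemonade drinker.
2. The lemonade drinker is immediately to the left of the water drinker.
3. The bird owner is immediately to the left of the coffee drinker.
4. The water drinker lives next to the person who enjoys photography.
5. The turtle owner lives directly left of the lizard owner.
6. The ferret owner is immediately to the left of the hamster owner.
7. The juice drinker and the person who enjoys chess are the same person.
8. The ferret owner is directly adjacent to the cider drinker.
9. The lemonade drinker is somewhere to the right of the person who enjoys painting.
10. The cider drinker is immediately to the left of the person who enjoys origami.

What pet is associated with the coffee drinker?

ferret

So house 1 gets cider for drink.
The ferret owner is in house 2 (clue 8).
From clue 10, the person who enjoys origami must be in house 2.
Clue 6: the hamster owner is in house 3.
So house 1 gets bird for pet.
House 5 pet: only lizard fits.
Clue 3: the coffee drinker is in house 2.
That leaves turtle as the pet for house 4.
House 3's drink must be lemonade (nothing else left).
The water drinker is in house 4 (clue 2).
The person who enjoys painting is in house 1 (clue 9).
House 5 drink: only juice fits.
The person who enjoys chess is in house 5 (clue 7).
That leaves pottery as the hobby for house 4.
House 3's hobby must be photography (nothing else left).
So: house 1 = bird/cider/painting, house 2 = ferret/coffee/origami, house 3 = hamster/lemonade/photography, house 4 = turtle/water/pottery, house 5 = lizard/juice/chess.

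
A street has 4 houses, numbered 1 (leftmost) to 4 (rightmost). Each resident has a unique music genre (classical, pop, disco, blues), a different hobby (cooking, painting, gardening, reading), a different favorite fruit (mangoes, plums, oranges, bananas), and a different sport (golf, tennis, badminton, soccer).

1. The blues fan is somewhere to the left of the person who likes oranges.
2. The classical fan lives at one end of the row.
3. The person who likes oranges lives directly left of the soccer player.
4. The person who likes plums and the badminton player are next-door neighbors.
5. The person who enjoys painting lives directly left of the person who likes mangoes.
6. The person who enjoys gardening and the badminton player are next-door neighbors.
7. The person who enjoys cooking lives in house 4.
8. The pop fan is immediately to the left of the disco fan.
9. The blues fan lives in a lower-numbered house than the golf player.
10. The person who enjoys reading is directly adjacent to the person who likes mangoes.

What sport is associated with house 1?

The person who enjoys cooking is in house 4 (clue 7).
The blues fan is narrowed to house 1 or 2; consider each.
Placing it in house 2 leads to a contradiction, so it's in house 1.
So house 2 gets pop for music genre.
So house 3 gets disco for music genre.
House 4's music genre must be classical (nothing else left).
The person who likes oranges is narrowed to house 2 or 3; consider each.
Placing it in house 2 leads to a contradiction, so it's in house 3.
Clue 3: the soccer player is in house 4.
So house 2 gets gardening for hobby.
That leaves bananas as the favorite fruit for house 1.
The person who enjoys painting is narrowed to house 1 or 3; consider each.
Placing it in house 3 leads to a contradiction, so it's in house 1.
From clue 5, the person who likes mangoes must be in house 2.
That leaves reading as the hobby for house 3.
House 4's favorite fruit must be plums (nothing else left).
By clue 4, the badminton player is in house 3.
House 1's sport must be tennis (nothing else left).
So house 2 gets golf for sport.
So: house 1 = blues/painting/bananas/tennis, house 2 = pop/gardening/mangoes/golf, house 3 = disco/reading/oranges/badminton, house 4 = classical/cooking/plums/soccer.

tennis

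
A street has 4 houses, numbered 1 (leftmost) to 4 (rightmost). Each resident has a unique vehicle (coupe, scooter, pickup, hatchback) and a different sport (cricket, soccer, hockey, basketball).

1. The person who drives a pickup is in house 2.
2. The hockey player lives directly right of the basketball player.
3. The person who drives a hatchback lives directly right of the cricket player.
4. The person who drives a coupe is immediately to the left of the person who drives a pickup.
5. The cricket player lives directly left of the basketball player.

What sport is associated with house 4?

hockey

The person who drives a pickup is in house 2 (clue 1).
The person who drives a coupe is in house 1 (clue 4).
Clue 3: the person who drives a hatchback is in house 3.
Clue 3 places the cricket player in house 2.
From clue 5, the basketball player must be in house 3.
That leaves scooter as the vehicle for house 4.
House 1's sport must be soccer (nothing else left).
So house 4 gets hockey for sport.
So: house 1 = coupe/soccer, house 2 = pickup/cricket, house 3 = hatchback/basketball, house 4 = scooter/hockey.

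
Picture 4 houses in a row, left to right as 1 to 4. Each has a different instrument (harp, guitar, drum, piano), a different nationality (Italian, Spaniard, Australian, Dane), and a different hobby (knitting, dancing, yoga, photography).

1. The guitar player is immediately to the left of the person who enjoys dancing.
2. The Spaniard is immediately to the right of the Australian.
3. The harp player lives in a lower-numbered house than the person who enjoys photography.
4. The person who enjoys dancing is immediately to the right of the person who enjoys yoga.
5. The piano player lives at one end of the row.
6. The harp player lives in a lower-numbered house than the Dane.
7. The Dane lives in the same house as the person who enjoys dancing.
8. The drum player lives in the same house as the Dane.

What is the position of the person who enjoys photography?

The piano player is narrowed to house 1 or 4; consider each.
Placing it in house 1 leads to a contradiction, so it's in house 4.
So house 3 gets drum for instrument.
The Dane is in house 3 (clue 8).
The Spaniard is in house 2 (clue 2).
Clue 2: the Australian is in house 1.
Clue 7 places the person who enjoys dancing in house 3.
House 4 nationality: only Italian fits.
Clue 1 places the guitar player in house 2.
By clue 4, the person who enjoys yoga is in house 2.
House 1 instrument: only harp fits.
The only hobby still possible for house 1 is knitting.
House 4 hobby: only photography fits.
So: house 1 = harp/Australian/knitting, house 2 = guitar/Spaniard/yoga, house 3 = drum/Dane/dancing, house 4 = piano/Italian/photography.

4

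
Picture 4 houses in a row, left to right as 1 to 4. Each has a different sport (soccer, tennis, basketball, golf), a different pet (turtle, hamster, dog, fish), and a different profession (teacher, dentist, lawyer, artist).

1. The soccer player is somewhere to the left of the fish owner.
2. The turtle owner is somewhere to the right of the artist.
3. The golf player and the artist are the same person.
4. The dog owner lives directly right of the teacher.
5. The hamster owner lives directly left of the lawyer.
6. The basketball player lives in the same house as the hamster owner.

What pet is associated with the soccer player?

The only sport still possible for house 4 is tennis.
House 1's pet must be hamster (nothing else left).
Clue 5: the lawyer is in house 2.
By clue 6, the basketball player is in house 1.
House 4 profession: only dentist fits.
From clue 3, the golf player must be in house 3.
By clue 3, the artist is in house 3.
The only sport still possible for house 2 is soccer.
House 1's profession must be teacher (nothing else left).
Clue 2 places the turtle owner in house 4.
From clue 4, the dog owner must be in house 2.
The only pet still possible for house 3 is fish.
So: house 1 = basketball/hamster/teacher, house 2 = soccer/dog/lawyer, house 3 = golf/fish/artist, house 4 = tennis/turtle/dentist.

dog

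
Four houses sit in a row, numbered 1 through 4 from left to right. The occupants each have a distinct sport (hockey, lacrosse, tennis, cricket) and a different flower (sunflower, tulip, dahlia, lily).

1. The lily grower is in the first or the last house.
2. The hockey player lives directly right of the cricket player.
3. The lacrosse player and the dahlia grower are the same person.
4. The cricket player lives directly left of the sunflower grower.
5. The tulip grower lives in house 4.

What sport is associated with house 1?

cricket

Clue 5: the tulip grower is in house 4.
The only flower still possible for house 1 is lily.
The only sport still possible for house 4 is tennis.
The only sport still possible for house 1 is cricket.
From clue 2, the hockey player must be in house 2.
By clue 4, the sunflower grower is in house 2.
The only sport still possible for house 3 is lacrosse.
That leaves dahlia as the flower for house 3.
So: house 1 = cricket/lily, house 2 = hockey/sunflower, house 3 = lacrosse/dahlia, house 4 = tennis/tulip.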